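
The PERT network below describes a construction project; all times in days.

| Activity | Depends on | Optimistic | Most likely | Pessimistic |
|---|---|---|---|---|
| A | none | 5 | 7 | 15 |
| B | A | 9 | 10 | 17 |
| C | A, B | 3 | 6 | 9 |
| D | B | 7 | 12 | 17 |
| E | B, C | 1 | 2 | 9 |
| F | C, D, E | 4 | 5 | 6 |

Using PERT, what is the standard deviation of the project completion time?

2.73 days

te_A = (5 + 4·7 + 15)/6 = 48/6 = 8; σ²_A = ((15−5)/6)² = 2.778
te_B = (9 + 4·10 + 17)/6 = 66/6 = 11; σ²_B = ((17−9)/6)² = 1.778
te_C = (3 + 4·6 + 9)/6 = 36/6 = 6; σ²_C = ((9−3)/6)² = 1.000
te_D = (7 + 4·12 + 17)/6 = 72/6 = 12; σ²_D = ((17−7)/6)² = 2.778
te_E = (1 + 4·2 + 9)/6 = 18/6 = 3; σ²_E = ((9−1)/6)² = 1.778
te_F = (4 + 4·5 + 6)/6 = 30/6 = 5; σ²_F = ((6−4)/6)² = 0.111

Forward pass:
ES_A = 0; EF_A = 8
ES_B = 8; EF_B = 8+11 = 19
ES_C = max(EF_A=8, EF_B=19) = 19; EF_C = 19+6 = 25
ES_D = 19; EF_D = 19+12 = 31
ES_E = max(EF_B=19, EF_C=25) = 25; EF_E = 25+3 = 28
ES_F = max(EF_C=25, EF_D=31, EF_E=28) = 31; EF_F = 31+5 = 36
Expected project duration μ = 36 days. Critical path: A → B → D → F.

Variance along critical path = 2.778 + 1.778 + 2.778 + 0.111 = 7.444
σ = √7.444 = 2.728 days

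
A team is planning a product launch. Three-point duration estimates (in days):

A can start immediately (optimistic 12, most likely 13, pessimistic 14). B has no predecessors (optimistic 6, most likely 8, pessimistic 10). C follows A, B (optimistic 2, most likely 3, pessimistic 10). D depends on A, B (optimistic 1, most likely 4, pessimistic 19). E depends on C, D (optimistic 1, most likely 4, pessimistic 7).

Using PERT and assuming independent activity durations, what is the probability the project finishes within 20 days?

0.173

te_A = (12 + 4·13 + 14)/6 = 78/6 = 13; σ²_A = ((14−12)/6)² = 0.111
te_B = (6 + 4·8 + 10)/6 = 48/6 = 8; σ²_B = ((10−6)/6)² = 0.444
te_C = (2 + 4·3 + 10)/6 = 24/6 = 4; σ²_C = ((10−2)/6)² = 1.778
te_D = (1 + 4·4 + 19)/6 = 36/6 = 6; σ²_D = ((19−1)/6)² = 9.000
te_E = (1 + 4·4 + 7)/6 = 24/6 = 4; σ²_E = ((7−1)/6)² = 1.000

Forward pass:
ES_A = 0; EF_A = 13
ES_B = 0; EF_B = 8
ES_C = max(EF_A=13, EF_B=8) = 13; EF_C = 13+4 = 17
ES_D = max(EF_A=13, EF_B=8) = 13; EF_D = 13+6 = 19
ES_E = max(EF_C=17, EF_D=19) = 19; EF_E = 19+4 = 23
Expected project duration μ = 23 days. Critical path: A → D → E.

Variance along critical path = 0.111 + 9.000 + 1.000 = 10.111; σ = √10.111 = 3.180 days.
Z = (20 − 23) / 3.180 = -0.943
P(T ≤ 20) = Φ(-0.943) ≈ 0.173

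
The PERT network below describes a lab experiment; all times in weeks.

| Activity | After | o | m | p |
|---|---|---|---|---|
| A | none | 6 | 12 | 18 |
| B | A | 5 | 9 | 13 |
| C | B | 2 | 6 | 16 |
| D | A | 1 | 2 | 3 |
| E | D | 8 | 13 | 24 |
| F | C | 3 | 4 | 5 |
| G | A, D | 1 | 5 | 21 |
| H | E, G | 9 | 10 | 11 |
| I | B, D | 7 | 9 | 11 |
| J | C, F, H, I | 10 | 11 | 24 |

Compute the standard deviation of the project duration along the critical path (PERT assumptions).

te_A = (6 + 4·12 + 18)/6 = 72/6 = 12; σ²_A = ((18−6)/6)² = 4.000
te_B = (5 + 4·9 + 13)/6 = 54/6 = 9; σ²_B = ((13−5)/6)² = 1.778
te_C = (2 + 4·6 + 16)/6 = 42/6 = 7; σ²_C = ((16−2)/6)² = 5.444
te_D = (1 + 4·2 + 3)/6 = 12/6 = 2; σ²_D = ((3−1)/6)² = 0.111
te_E = (8 + 4·13 + 24)/6 = 84/6 = 14; σ²_E = ((24−8)/6)² = 7.111
te_F = (3 + 4·4 + 5)/6 = 24/6 = 4; σ²_F = ((5−3)/6)² = 0.111
te_G = (1 + 4·5 + 21)/6 = 42/6 = 7; σ²_G = ((21−1)/6)² = 11.111
te_H = (9 + 4·10 + 11)/6 = 60/6 = 10; σ²_H = ((11−9)/6)² = 0.111
te_I = (7 + 4·9 + 11)/6 = 54/6 = 9; σ²_I = ((11−7)/6)² = 0.444
te_J = (10 + 4·11 + 24)/6 = 78/6 = 13; σ²_J = ((24−10)/6)² = 5.444

Forward pass:
ES_A = 0; EF_A = 12
ES_B = 12; EF_B = 12+9 = 21
ES_C = 21; EF_C = 21+7 = 28
ES_D = 12; EF_D = 12+2 = 14
ES_E = 14; EF_E = 14+14 = 28
ES_F = 28; EF_F = 28+4 = 32
ES_G = max(EF_A=12, EF_D=14) = 14; EF_G = 14+7 = 21
ES_H = max(EF_E=28, EF_G=21) = 28; EF_H = 28+10 = 38
ES_I = max(EF_B=21, EF_D=14) = 21; EF_I = 21+9 = 30
ES_J = max(EF_C=28, EF_F=32, EF_H=38, EF_I=30) = 38; EF_J = 38+13 = 51
Expected project duration μ = 51 weeks. Critical path: A → D → E → H → J.

Variance along critical path = 4.000 + 0.111 + 7.111 + 0.111 + 5.444 = 16.778
σ = √16.778 = 4.096 weeks

4.10 weeks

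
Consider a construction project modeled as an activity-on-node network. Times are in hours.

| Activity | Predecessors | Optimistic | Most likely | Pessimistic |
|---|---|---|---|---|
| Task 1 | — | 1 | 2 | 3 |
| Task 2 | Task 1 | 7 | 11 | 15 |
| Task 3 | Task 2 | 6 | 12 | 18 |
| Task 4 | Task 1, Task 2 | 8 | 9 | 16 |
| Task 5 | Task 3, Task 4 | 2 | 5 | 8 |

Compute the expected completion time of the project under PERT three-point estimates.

te_Task 1 = (1 + 4·2 + 3)/6 = 12/6 = 2
te_Task 2 = (7 + 4·11 + 15)/6 = 66/6 = 11
te_Task 3 = (6 + 4·12 + 18)/6 = 72/6 = 12
te_Task 4 = (8 + 4·9 + 16)/6 = 60/6 = 10
te_Task 5 = (2 + 4·5 + 8)/6 = 30/6 = 5

Forward pass:
ES_Task 1 = 0; EF_Task 1 = 2
ES_Task 2 = 2; EF_Task 2 = 2+11 = 13
ES_Task 3 = 13; EF_Task 3 = 13+12 = 25
ES_Task 4 = max(EF_Task 1=2, EF_Task 2=13) = 13; EF_Task 4 = 13+10 = 23
ES_Task 5 = max(EF_Task 3=25, EF_Task 4=23) = 25; EF_Task 5 = 25+5 = 30
Expected project duration μ = 30 hours. Critical path: Task 1 → Task 2 → Task 3 → Task 5.

30 hours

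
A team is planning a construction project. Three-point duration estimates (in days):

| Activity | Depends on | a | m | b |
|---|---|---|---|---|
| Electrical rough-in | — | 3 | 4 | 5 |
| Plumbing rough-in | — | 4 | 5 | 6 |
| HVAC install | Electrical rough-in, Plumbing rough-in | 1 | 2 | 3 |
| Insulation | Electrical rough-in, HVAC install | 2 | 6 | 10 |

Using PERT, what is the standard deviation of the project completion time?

1.41 days

te_Electrical rough-in = (3 + 4·4 + 5)/6 = 24/6 = 4; σ²_Electrical rough-in = ((5−3)/6)² = 0.111
te_Plumbing rough-in = (4 + 4·5 + 6)/6 = 30/6 = 5; σ²_Plumbing rough-in = ((6−4)/6)² = 0.111
te_HVAC install = (1 + 4·2 + 3)/6 = 12/6 = 2; σ²_HVAC install = ((3−1)/6)² = 0.111
te_Insulation = (2 + 4·6 + 10)/6 = 36/6 = 6; σ²_Insulation = ((10−2)/6)² = 1.778

Forward pass:
ES_Electrical rough-in = 0; EF_Electrical rough-in = 4
ES_Plumbing rough-in = 0; EF_Plumbing rough-in = 5
ES_HVAC install = max(EF_Electrical rough-in=4, EF_Plumbing rough-in=5) = 5; EF_HVAC install = 5+2 = 7
ES_Insulation = max(EF_Electrical rough-in=4, EF_HVAC install=7) = 7; EF_Insulation = 7+6 = 13
Expected project duration μ = 13 days. Critical path: Plumbing rough-in → HVAC install → Insulation.

Variance along critical path = 0.111 + 0.111 + 1.778 = 2.000
σ = √2.000 = 1.414 days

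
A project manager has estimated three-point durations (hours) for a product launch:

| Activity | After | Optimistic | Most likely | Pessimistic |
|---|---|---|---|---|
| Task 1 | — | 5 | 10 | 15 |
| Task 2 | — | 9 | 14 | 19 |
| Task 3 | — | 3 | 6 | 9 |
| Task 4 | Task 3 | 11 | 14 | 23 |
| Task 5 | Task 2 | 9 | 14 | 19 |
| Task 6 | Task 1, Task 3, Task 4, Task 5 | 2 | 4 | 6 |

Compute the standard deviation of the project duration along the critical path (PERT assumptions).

te_Task 1 = (5 + 4·10 + 15)/6 = 60/6 = 10; σ²_Task 1 = ((15−5)/6)² = 2.778
te_Task 2 = (9 + 4·14 + 19)/6 = 84/6 = 14; σ²_Task 2 = ((19−9)/6)² = 2.778
te_Task 3 = (3 + 4·6 + 9)/6 = 36/6 = 6; σ²_Task 3 = ((9−3)/6)² = 1.000
te_Task 4 = (11 + 4·14 + 23)/6 = 90/6 = 15; σ²_Task 4 = ((23−11)/6)² = 4.000
te_Task 5 = (9 + 4·14 + 19)/6 = 84/6 = 14; σ²_Task 5 = ((19−9)/6)² = 2.778
te_Task 6 = (2 + 4·4 + 6)/6 = 24/6 = 4; σ²_Task 6 = ((6−2)/6)² = 0.444

Forward pass:
ES_Task 1 = 0; EF_Task 1 = 10
ES_Task 2 = 0; EF_Task 2 = 14
ES_Task 3 = 0; EF_Task 3 = 6
ES_Task 4 = 6; EF_Task 4 = 6+15 = 21
ES_Task 5 = 14; EF_Task 5 = 14+14 = 28
ES_Task 6 = max(EF_Task 1=10, EF_Task 3=6, EF_Task 4=21, EF_Task 5=28) = 28; EF_Task 6 = 28+4 = 32
Expected project duration μ = 32 hours. Critical path: Task 2 → Task 5 → Task 6.

Variance along critical path = 2.778 + 2.778 + 0.444 = 6.000
σ = √6.000 = 2.449 hours

2.45 hours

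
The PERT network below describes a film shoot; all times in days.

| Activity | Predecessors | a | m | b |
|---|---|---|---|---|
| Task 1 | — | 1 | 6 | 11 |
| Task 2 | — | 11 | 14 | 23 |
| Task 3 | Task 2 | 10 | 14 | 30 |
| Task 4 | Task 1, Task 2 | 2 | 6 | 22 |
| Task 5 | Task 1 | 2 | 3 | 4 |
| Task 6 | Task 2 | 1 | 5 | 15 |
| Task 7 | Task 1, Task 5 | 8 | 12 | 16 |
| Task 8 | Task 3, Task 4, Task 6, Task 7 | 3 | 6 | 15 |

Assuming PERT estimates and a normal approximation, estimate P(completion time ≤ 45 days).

0.945

te_Task 1 = (1 + 4·6 + 11)/6 = 36/6 = 6; σ²_Task 1 = ((11−1)/6)² = 2.778
te_Task 2 = (11 + 4·14 + 23)/6 = 90/6 = 15; σ²_Task 2 = ((23−11)/6)² = 4.000
te_Task 3 = (10 + 4·14 + 30)/6 = 96/6 = 16; σ²_Task 3 = ((30−10)/6)² = 11.111
te_Task 4 = (2 + 4·6 + 22)/6 = 48/6 = 8; σ²_Task 4 = ((22−2)/6)² = 11.111
te_Task 5 = (2 + 4·3 + 4)/6 = 18/6 = 3; σ²_Task 5 = ((4−2)/6)² = 0.111
te_Task 6 = (1 + 4·5 + 15)/6 = 36/6 = 6; σ²_Task 6 = ((15−1)/6)² = 5.444
te_Task 7 = (8 + 4·12 + 16)/6 = 72/6 = 12; σ²_Task 7 = ((16−8)/6)² = 1.778
te_Task 8 = (3 + 4·6 + 15)/6 = 42/6 = 7; σ²_Task 8 = ((15−3)/6)² = 4.000

Forward pass:
ES_Task 1 = 0; EF_Task 1 = 6
ES_Task 2 = 0; EF_Task 2 = 15
ES_Task 3 = 15; EF_Task 3 = 15+16 = 31
ES_Task 4 = max(EF_Task 1=6, EF_Task 2=15) = 15; EF_Task 4 = 15+8 = 23
ES_Task 5 = 6; EF_Task 5 = 6+3 = 9
ES_Task 6 = 15; EF_Task 6 = 15+6 = 21
ES_Task 7 = max(EF_Task 1=6, EF_Task 5=9) = 9; EF_Task 7 = 9+12 = 21
ES_Task 8 = max(EF_Task 3=31, EF_Task 4=23, EF_Task 6=21, EF_Task 7=21) = 31; EF_Task 8 = 31+7 = 38
Expected project duration μ = 38 days. Critical path: Task 2 → Task 3 → Task 8.

Variance along critical path = 4.000 + 11.111 + 4.000 = 19.111; σ = √19.111 = 4.372 days.
Z = (45 − 38) / 4.372 = 1.601
P(T ≤ 45) = Φ(1.601) ≈ 0.945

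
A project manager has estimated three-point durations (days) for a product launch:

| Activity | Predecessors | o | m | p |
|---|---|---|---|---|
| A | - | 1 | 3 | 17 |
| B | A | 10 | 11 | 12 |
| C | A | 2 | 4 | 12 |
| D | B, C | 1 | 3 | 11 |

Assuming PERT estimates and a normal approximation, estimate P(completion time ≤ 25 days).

te_A = (1 + 4·3 + 17)/6 = 30/6 = 5; σ²_A = ((17−1)/6)² = 7.111
te_B = (10 + 4·11 + 12)/6 = 66/6 = 11; σ²_B = ((12−10)/6)² = 0.111
te_C = (2 + 4·4 + 12)/6 = 30/6 = 5; σ²_C = ((12−2)/6)² = 2.778
te_D = (1 + 4·3 + 11)/6 = 24/6 = 4; σ²_D = ((11−1)/6)² = 2.778

Forward pass:
ES_A = 0; EF_A = 5
ES_B = 5; EF_B = 5+11 = 16
ES_C = 5; EF_C = 5+5 = 10
ES_D = max(EF_B=16, EF_C=10) = 16; EF_D = 16+4 = 20
Expected project duration μ = 20 days. Critical path: A → B → D.

Variance along critical path = 7.111 + 0.111 + 2.778 = 10.000; σ = √10.000 = 3.162 days.
Z = (25 − 20) / 3.162 = 1.581
P(T ≤ 25) = Φ(1.581) ≈ 0.943

0.943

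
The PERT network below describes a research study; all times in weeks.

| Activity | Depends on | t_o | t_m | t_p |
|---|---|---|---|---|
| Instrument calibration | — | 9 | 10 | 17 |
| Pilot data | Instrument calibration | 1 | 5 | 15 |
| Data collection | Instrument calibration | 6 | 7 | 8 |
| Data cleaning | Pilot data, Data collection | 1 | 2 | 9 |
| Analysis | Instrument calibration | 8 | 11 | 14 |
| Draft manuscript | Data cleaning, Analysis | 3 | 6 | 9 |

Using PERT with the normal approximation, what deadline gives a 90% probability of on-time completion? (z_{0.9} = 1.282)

30.5 weeks

te_Instrument calibration = (9 + 4·10 + 17)/6 = 66/6 = 11; σ²_Instrument calibration = ((17−9)/6)² = 1.778
te_Pilot data = (1 + 4·5 + 15)/6 = 36/6 = 6; σ²_Pilot data = ((15−1)/6)² = 5.444
te_Data collection = (6 + 4·7 + 8)/6 = 42/6 = 7; σ²_Data collection = ((8−6)/6)² = 0.111
te_Data cleaning = (1 + 4·2 + 9)/6 = 18/6 = 3; σ²_Data cleaning = ((9−1)/6)² = 1.778
te_Analysis = (8 + 4·11 + 14)/6 = 66/6 = 11; σ²_Analysis = ((14−8)/6)² = 1.000
te_Draft manuscript = (3 + 4·6 + 9)/6 = 36/6 = 6; σ²_Draft manuscript = ((9−3)/6)² = 1.000

Forward pass:
ES_Instrument calibration = 0; EF_Instrument calibration = 11
ES_Pilot data = 11; EF_Pilot data = 11+6 = 17
ES_Data collection = 11; EF_Data collection = 11+7 = 18
ES_Data cleaning = max(EF_Pilot data=17, EF_Data collection=18) = 18; EF_Data cleaning = 18+3 = 21
ES_Analysis = 11; EF_Analysis = 11+11 = 22
ES_Draft manuscript = max(EF_Data cleaning=21, EF_Analysis=22) = 22; EF_Draft manuscript = 22+6 = 28
Expected project duration μ = 28 weeks. Critical path: Instrument calibration → Analysis → Draft manuscript.

Variance along critical path = 1.778 + 1.000 + 1.000 = 3.778; σ = 1.944 weeks.
D = μ + z·σ = 28 + 1.282·1.944 = 30.5 weeks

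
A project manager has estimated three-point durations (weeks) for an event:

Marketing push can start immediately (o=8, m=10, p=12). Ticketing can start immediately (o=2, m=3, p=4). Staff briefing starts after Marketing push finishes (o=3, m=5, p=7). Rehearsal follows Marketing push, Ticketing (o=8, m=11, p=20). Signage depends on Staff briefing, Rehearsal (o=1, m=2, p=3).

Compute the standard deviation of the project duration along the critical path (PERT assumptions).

2.13 weeks

te_Marketing push = (8 + 4·10 + 12)/6 = 60/6 = 10; σ²_Marketing push = ((12−8)/6)² = 0.444
te_Ticketing = (2 + 4·3 + 4)/6 = 18/6 = 3; σ²_Ticketing = ((4−2)/6)² = 0.111
te_Staff briefing = (3 + 4·5 + 7)/6 = 30/6 = 5; σ²_Staff briefing = ((7−3)/6)² = 0.444
te_Rehearsal = (8 + 4·11 + 20)/6 = 72/6 = 12; σ²_Rehearsal = ((20−8)/6)² = 4.000
te_Signage = (1 + 4·2 + 3)/6 = 12/6 = 2; σ²_Signage = ((3−1)/6)² = 0.111

Forward pass:
ES_Marketing push = 0; EF_Marketing push = 10
ES_Ticketing = 0; EF_Ticketing = 3
ES_Staff briefing = 10; EF_Staff briefing = 10+5 = 15
ES_Rehearsal = max(EF_Marketing push=10, EF_Ticketing=3) = 10; EF_Rehearsal = 10+12 = 22
ES_Signage = max(EF_Staff briefing=15, EF_Rehearsal=22) = 22; EF_Signage = 22+2 = 24
Expected project duration μ = 24 weeks. Critical path: Marketing push → Rehearsal → Signage.

Variance along critical path = 0.444 + 4.000 + 0.111 = 4.556
σ = √4.556 = 2.134 weeks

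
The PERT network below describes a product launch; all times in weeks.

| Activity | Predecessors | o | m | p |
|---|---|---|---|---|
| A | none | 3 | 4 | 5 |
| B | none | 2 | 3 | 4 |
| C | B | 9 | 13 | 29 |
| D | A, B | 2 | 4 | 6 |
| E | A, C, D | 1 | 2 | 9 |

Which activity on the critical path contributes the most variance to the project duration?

te_A = (3 + 4·4 + 5)/6 = 24/6 = 4; σ²_A = ((5−3)/6)² = 0.111
te_B = (2 + 4·3 + 4)/6 = 18/6 = 3; σ²_B = ((4−2)/6)² = 0.111
te_C = (9 + 4·13 + 29)/6 = 90/6 = 15; σ²_C = ((29−9)/6)² = 11.111
te_D = (2 + 4·4 + 6)/6 = 24/6 = 4; σ²_D = ((6−2)/6)² = 0.444
te_E = (1 + 4·2 + 9)/6 = 18/6 = 3; σ²_E = ((9−1)/6)² = 1.778

Forward pass:
ES_A = 0; EF_A = 4
ES_B = 0; EF_B = 3
ES_C = 3; EF_C = 3+15 = 18
ES_D = max(EF_A=4, EF_B=3) = 4; EF_D = 4+4 = 8
ES_E = max(EF_A=4, EF_C=18, EF_D=8) = 18; EF_E = 18+3 = 21
Expected project duration μ = 21 weeks. Critical path: B → C → E.

Variances on critical path: σ²_B=0.111, σ²_C=11.111, σ²_E=1.778.
Largest is σ²_C = 11.111.

C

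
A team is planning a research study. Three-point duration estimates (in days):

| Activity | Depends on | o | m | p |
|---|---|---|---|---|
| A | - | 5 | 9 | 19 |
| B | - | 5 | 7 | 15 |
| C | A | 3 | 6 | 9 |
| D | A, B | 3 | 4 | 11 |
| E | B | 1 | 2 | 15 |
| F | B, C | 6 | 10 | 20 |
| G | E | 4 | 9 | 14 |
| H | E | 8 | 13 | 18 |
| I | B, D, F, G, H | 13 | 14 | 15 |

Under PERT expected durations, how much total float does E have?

te_A = (5 + 4·9 + 19)/6 = 60/6 = 10
te_B = (5 + 4·7 + 15)/6 = 48/6 = 8
te_C = (3 + 4·6 + 9)/6 = 36/6 = 6
te_D = (3 + 4·4 + 11)/6 = 30/6 = 5
te_E = (1 + 4·2 + 15)/6 = 24/6 = 4
te_F = (6 + 4·10 + 20)/6 = 66/6 = 11
te_G = (4 + 4·9 + 14)/6 = 54/6 = 9
te_H = (8 + 4·13 + 18)/6 = 78/6 = 13
te_I = (13 + 4·14 + 15)/6 = 84/6 = 14

Forward pass:
ES_A = 0; EF_A = 10
ES_B = 0; EF_B = 8
ES_C = 10; EF_C = 10+6 = 16
ES_D = max(EF_A=10, EF_B=8) = 10; EF_D = 10+5 = 15
ES_E = 8; EF_E = 8+4 = 12
ES_F = max(EF_B=8, EF_C=16) = 16; EF_F = 16+11 = 27
ES_G = 12; EF_G = 12+9 = 21
ES_H = 12; EF_H = 12+13 = 25
ES_I = max(EF_B=8, EF_D=15, EF_F=27, EF_G=21, EF_H=25) = 27; EF_I = 27+14 = 41
Expected project duration μ = 41 days. Critical path: A → C → F → I.

Backward pass:
LF_I = 41; LS_I = 41−14 = 27
LF_H = LS_I = 27; LS_H = 27−13 = 14
LF_G = LS_I = 27; LS_G = 27−9 = 18
LF_F = LS_I = 27; LS_F = 27−11 = 16
LF_E = min(LS_G=18, LS_H=14) = 14; LS_E = 14−4 = 10
LF_D = LS_I = 27; LS_D = 27−5 = 22
LF_C = LS_F = 16; LS_C = 16−6 = 10
LF_B = min(LS_D=22, LS_E=10, LS_F=16, LS_I=27) = 10; LS_B = 10−8 = 2
LF_A = min(LS_C=10, LS_D=22) = 10; LS_A = 10−10 = 0
Slack_E = LS_E − ES_E = 10 − 8 = 2

2 days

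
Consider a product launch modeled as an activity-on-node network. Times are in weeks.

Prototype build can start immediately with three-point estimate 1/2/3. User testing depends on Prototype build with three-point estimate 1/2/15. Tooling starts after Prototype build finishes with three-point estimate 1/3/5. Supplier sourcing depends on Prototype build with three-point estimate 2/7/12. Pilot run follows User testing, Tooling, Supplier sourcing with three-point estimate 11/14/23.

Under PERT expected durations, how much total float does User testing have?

te_Prototype build = (1 + 4·2 + 3)/6 = 12/6 = 2
te_User testing = (1 + 4·2 + 15)/6 = 24/6 = 4
te_Tooling = (1 + 4·3 + 5)/6 = 18/6 = 3
te_Supplier sourcing = (2 + 4·7 + 12)/6 = 42/6 = 7
te_Pilot run = (11 + 4·14 + 23)/6 = 90/6 = 15

Forward pass:
ES_Prototype build = 0; EF_Prototype build = 2
ES_User testing = 2; EF_User testing = 2+4 = 6
ES_Tooling = 2; EF_Tooling = 2+3 = 5
ES_Supplier sourcing = 2; EF_Supplier sourcing = 2+7 = 9
ES_Pilot run = max(EF_User testing=6, EF_Tooling=5, EF_Supplier sourcing=9) = 9; EF_Pilot run = 9+15 = 24
Expected project duration μ = 24 weeks. Critical path: Prototype build → Supplier sourcing → Pilot run.

Backward pass:
LF_Pilot run = 24; LS_Pilot run = 24−15 = 9
LF_Supplier sourcing = LS_Pilot run = 9; LS_Supplier sourcing = 9−7 = 2
LF_Tooling = LS_Pilot run = 9; LS_Tooling = 9−3 = 6
LF_User testing = LS_Pilot run = 9; LS_User testing = 9−4 = 5
LF_Prototype build = min(LS_User testing=5, LS_Tooling=6, LS_Supplier sourcing=2) = 2; LS_Prototype build = 2−2 = 0
Slack_User testing = LS_User testing − ES_User testing = 5 − 2 = 3

3 weeks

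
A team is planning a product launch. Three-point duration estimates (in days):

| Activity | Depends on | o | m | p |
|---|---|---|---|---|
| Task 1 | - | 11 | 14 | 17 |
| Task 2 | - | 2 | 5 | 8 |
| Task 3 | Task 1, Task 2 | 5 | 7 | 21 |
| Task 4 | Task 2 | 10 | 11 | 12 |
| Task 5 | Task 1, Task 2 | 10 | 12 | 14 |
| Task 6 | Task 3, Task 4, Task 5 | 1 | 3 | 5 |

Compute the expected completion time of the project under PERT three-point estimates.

29 days

te_Task 1 = (11 + 4·14 + 17)/6 = 84/6 = 14
te_Task 2 = (2 + 4·5 + 8)/6 = 30/6 = 5
te_Task 3 = (5 + 4·7 + 21)/6 = 54/6 = 9
te_Task 4 = (10 + 4·11 + 12)/6 = 66/6 = 11
te_Task 5 = (10 + 4·12 + 14)/6 = 72/6 = 12
te_Task 6 = (1 + 4·3 + 5)/6 = 18/6 = 3

Forward pass:
ES_Task 1 = 0; EF_Task 1 = 14
ES_Task 2 = 0; EF_Task 2 = 5
ES_Task 3 = max(EF_Task 1=14, EF_Task 2=5) = 14; EF_Task 3 = 14+9 = 23
ES_Task 4 = 5; EF_Task 4 = 5+11 = 16
ES_Task 5 = max(EF_Task 1=14, EF_Task 2=5) = 14; EF_Task 5 = 14+12 = 26
ES_Task 6 = max(EF_Task 3=23, EF_Task 4=16, EF_Task 5=26) = 26; EF_Task 6 = 26+3 = 29
Expected project duration μ = 29 days. Critical path: Task 1 → Task 5 → Task 6.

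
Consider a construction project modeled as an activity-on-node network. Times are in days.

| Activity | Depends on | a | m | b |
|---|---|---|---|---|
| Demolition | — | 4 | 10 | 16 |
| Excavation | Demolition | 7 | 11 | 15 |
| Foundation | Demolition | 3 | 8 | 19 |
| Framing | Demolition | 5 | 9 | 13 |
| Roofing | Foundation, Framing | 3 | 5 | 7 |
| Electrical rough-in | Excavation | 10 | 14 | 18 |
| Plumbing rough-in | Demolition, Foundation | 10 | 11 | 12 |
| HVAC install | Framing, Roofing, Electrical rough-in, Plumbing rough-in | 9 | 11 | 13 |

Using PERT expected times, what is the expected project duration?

te_Demolition = (4 + 4·10 + 16)/6 = 60/6 = 10
te_Excavation = (7 + 4·11 + 15)/6 = 66/6 = 11
te_Foundation = (3 + 4·8 + 19)/6 = 54/6 = 9
te_Framing = (5 + 4·9 + 13)/6 = 54/6 = 9
te_Roofing = (3 + 4·5 + 7)/6 = 30/6 = 5
te_Electrical rough-in = (10 + 4·14 + 18)/6 = 84/6 = 14
te_Plumbing rough-in = (10 + 4·11 + 12)/6 = 66/6 = 11
te_HVAC install = (9 + 4·11 + 13)/6 = 66/6 = 11

Forward pass:
ES_Demolition = 0; EF_Demolition = 10
ES_Excavation = 10; EF_Excavation = 10+11 = 21
ES_Foundation = 10; EF_Foundation = 10+9 = 19
ES_Framing = 10; EF_Framing = 10+9 = 19
ES_Roofing = max(EF_Foundation=19, EF_Framing=19) = 19; EF_Roofing = 19+5 = 24
ES_Electrical rough-in = 21; EF_Electrical rough-in = 21+14 = 35
ES_Plumbing rough-in = max(EF_Demolition=10, EF_Foundation=19) = 19; EF_Plumbing rough-in = 19+11 = 30
ES_HVAC install = max(EF_Framing=19, EF_Roofing=24, EF_Electrical rough-in=35, EF_Plumbing rough-in=30) = 35; EF_HVAC install = 35+11 = 46
Expected project duration μ = 46 days. Critical path: Demolition → Excavation → Electrical rough-in → HVAC install.

46 days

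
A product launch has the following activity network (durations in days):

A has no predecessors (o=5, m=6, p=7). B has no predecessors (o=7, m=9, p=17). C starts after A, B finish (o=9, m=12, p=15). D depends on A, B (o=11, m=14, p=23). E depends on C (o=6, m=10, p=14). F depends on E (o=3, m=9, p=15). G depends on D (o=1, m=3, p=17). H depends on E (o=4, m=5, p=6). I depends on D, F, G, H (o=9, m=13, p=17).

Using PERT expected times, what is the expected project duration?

54 days

te_A = (5 + 4·6 + 7)/6 = 36/6 = 6
te_B = (7 + 4·9 + 17)/6 = 60/6 = 10
te_C = (9 + 4·12 + 15)/6 = 72/6 = 12
te_D = (11 + 4·14 + 23)/6 = 90/6 = 15
te_E = (6 + 4·10 + 14)/6 = 60/6 = 10
te_F = (3 + 4·9 + 15)/6 = 54/6 = 9
te_G = (1 + 4·3 + 17)/6 = 30/6 = 5
te_H = (4 + 4·5 + 6)/6 = 30/6 = 5
te_I = (9 + 4·13 + 17)/6 = 78/6 = 13

Forward pass:
ES_A = 0; EF_A = 6
ES_B = 0; EF_B = 10
ES_C = max(EF_A=6, EF_B=10) = 10; EF_C = 10+12 = 22
ES_D = max(EF_A=6, EF_B=10) = 10; EF_D = 10+15 = 25
ES_E = 22; EF_E = 22+10 = 32
ES_F = 32; EF_F = 32+9 = 41
ES_G = 25; EF_G = 25+5 = 30
ES_H = 32; EF_H = 32+5 = 37
ES_I = max(EF_D=25, EF_F=41, EF_G=30, EF_H=37) = 41; EF_I = 41+13 = 54
Expected project duration μ = 54 days. Critical path: B → C → E → F → I.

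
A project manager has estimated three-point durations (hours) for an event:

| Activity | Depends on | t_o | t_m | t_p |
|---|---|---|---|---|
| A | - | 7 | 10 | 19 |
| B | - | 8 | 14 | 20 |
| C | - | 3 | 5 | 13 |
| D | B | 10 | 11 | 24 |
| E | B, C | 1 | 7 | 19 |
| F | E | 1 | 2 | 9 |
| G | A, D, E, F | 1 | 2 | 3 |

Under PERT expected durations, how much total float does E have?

2 hours

te_A = (7 + 4·10 + 19)/6 = 66/6 = 11
te_B = (8 + 4·14 + 20)/6 = 84/6 = 14
te_C = (3 + 4·5 + 13)/6 = 36/6 = 6
te_D = (10 + 4·11 + 24)/6 = 78/6 = 13
te_E = (1 + 4·7 + 19)/6 = 48/6 = 8
te_F = (1 + 4·2 + 9)/6 = 18/6 = 3
te_G = (1 + 4·2 + 3)/6 = 12/6 = 2

Forward pass:
ES_A = 0; EF_A = 11
ES_B = 0; EF_B = 14
ES_C = 0; EF_C = 6
ES_D = 14; EF_D = 14+13 = 27
ES_E = max(EF_B=14, EF_C=6) = 14; EF_E = 14+8 = 22
ES_F = 22; EF_F = 22+3 = 25
ES_G = max(EF_A=11, EF_D=27, EF_E=22, EF_F=25) = 27; EF_G = 27+2 = 29
Expected project duration μ = 29 hours. Critical path: B → D → G.

Backward pass:
LF_G = 29; LS_G = 29−2 = 27
LF_F = LS_G = 27; LS_F = 27−3 = 24
LF_E = min(LS_F=24, LS_G=27) = 24; LS_E = 24−8 = 16
LF_D = LS_G = 27; LS_D = 27−13 = 14
LF_C = LS_E = 16; LS_C = 16−6 = 10
LF_B = min(LS_D=14, LS_E=16) = 14; LS_B = 14−14 = 0
LF_A = LS_G = 27; LS_A = 27−11 = 16
Slack_E = LS_E − ES_E = 16 − 14 = 2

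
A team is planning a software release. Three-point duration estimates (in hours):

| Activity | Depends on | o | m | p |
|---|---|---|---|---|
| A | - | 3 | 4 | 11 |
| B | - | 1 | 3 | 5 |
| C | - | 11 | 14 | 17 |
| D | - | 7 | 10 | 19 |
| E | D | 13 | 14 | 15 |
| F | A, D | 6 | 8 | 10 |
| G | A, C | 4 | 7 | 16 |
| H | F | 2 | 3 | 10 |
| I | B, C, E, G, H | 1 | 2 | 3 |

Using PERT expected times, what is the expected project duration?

te_A = (3 + 4·4 + 11)/6 = 30/6 = 5
te_B = (1 + 4·3 + 5)/6 = 18/6 = 3
te_C = (11 + 4·14 + 17)/6 = 84/6 = 14
te_D = (7 + 4·10 + 19)/6 = 66/6 = 11
te_E = (13 + 4·14 + 15)/6 = 84/6 = 14
te_F = (6 + 4·8 + 10)/6 = 48/6 = 8
te_G = (4 + 4·7 + 16)/6 = 48/6 = 8
te_H = (2 + 4·3 + 10)/6 = 24/6 = 4
te_I = (1 + 4·2 + 3)/6 = 12/6 = 2

Forward pass:
ES_A = 0; EF_A = 5
ES_B = 0; EF_B = 3
ES_C = 0; EF_C = 14
ES_D = 0; EF_D = 11
ES_E = 11; EF_E = 11+14 = 25
ES_F = max(EF_A=5, EF_D=11) = 11; EF_F = 11+8 = 19
ES_G = max(EF_A=5, EF_C=14) = 14; EF_G = 14+8 = 22
ES_H = 19; EF_H = 19+4 = 23
ES_I = max(EF_B=3, EF_C=14, EF_E=25, EF_G=22, EF_H=23) = 25; EF_I = 25+2 = 27
Expected project duration μ = 27 hours. Critical path: D → E → I.

27 hours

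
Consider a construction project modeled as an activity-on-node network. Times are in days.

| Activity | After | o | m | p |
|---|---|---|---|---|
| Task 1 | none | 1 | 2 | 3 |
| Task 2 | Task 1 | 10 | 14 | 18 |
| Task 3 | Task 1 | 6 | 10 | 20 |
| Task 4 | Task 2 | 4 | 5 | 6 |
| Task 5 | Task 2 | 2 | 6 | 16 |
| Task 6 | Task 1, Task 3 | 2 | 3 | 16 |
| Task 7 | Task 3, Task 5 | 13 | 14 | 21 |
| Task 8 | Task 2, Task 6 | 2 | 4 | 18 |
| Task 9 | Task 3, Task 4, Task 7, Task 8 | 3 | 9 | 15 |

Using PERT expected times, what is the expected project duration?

47 days

te_Task 1 = (1 + 4·2 + 3)/6 = 12/6 = 2
te_Task 2 = (10 + 4·14 + 18)/6 = 84/6 = 14
te_Task 3 = (6 + 4·10 + 20)/6 = 66/6 = 11
te_Task 4 = (4 + 4·5 + 6)/6 = 30/6 = 5
te_Task 5 = (2 + 4·6 + 16)/6 = 42/6 = 7
te_Task 6 = (2 + 4·3 + 16)/6 = 30/6 = 5
te_Task 7 = (13 + 4·14 + 21)/6 = 90/6 = 15
te_Task 8 = (2 + 4·4 + 18)/6 = 36/6 = 6
te_Task 9 = (3 + 4·9 + 15)/6 = 54/6 = 9

Forward pass:
ES_Task 1 = 0; EF_Task 1 = 2
ES_Task 2 = 2; EF_Task 2 = 2+14 = 16
ES_Task 3 = 2; EF_Task 3 = 2+11 = 13
ES_Task 4 = 16; EF_Task 4 = 16+5 = 21
ES_Task 5 = 16; EF_Task 5 = 16+7 = 23
ES_Task 6 = max(EF_Task 1=2, EF_Task 3=13) = 13; EF_Task 6 = 13+5 = 18
ES_Task 7 = max(EF_Task 3=13, EF_Task 5=23) = 23; EF_Task 7 = 23+15 = 38
ES_Task 8 = max(EF_Task 2=16, EF_Task 6=18) = 18; EF_Task 8 = 18+6 = 24
ES_Task 9 = max(EF_Task 3=13, EF_Task 4=21, EF_Task 7=38, EF_Task 8=24) = 38; EF_Task 9 = 38+9 = 47
Expected project duration μ = 47 days. Critical path: Task 1 → Task 2 → Task 5 → Task 7 → Task 9.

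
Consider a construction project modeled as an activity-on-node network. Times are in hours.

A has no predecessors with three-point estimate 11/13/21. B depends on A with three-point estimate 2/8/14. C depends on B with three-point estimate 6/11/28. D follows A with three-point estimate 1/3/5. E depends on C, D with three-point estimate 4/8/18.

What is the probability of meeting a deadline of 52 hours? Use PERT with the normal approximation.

0.943

te_A = (11 + 4·13 + 21)/6 = 84/6 = 14; σ²_A = ((21−11)/6)² = 2.778
te_B = (2 + 4·8 + 14)/6 = 48/6 = 8; σ²_B = ((14−2)/6)² = 4.000
te_C = (6 + 4·11 + 28)/6 = 78/6 = 13; σ²_C = ((28−6)/6)² = 13.444
te_D = (1 + 4·3 + 5)/6 = 18/6 = 3; σ²_D = ((5−1)/6)² = 0.444
te_E = (4 + 4·8 + 18)/6 = 54/6 = 9; σ²_E = ((18−4)/6)² = 5.444

Forward pass:
ES_A = 0; EF_A = 14
ES_B = 14; EF_B = 14+8 = 22
ES_C = 22; EF_C = 22+13 = 35
ES_D = 14; EF_D = 14+3 = 17
ES_E = max(EF_C=35, EF_D=17) = 35; EF_E = 35+9 = 44
Expected project duration μ = 44 hours. Critical path: A → B → C → E.

Variance along critical path = 2.778 + 4.000 + 13.444 + 5.444 = 25.667; σ = √25.667 = 5.066 hours.
Z = (52 − 44) / 5.066 = 1.579
P(T ≤ 52) = Φ(1.579) ≈ 0.943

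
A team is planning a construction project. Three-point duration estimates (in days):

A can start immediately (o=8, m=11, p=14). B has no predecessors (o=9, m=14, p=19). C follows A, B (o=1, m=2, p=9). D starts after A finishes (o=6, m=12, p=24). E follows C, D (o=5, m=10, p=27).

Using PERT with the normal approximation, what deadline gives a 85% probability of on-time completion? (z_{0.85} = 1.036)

41.0 days

te_A = (8 + 4·11 + 14)/6 = 66/6 = 11; σ²_A = ((14−8)/6)² = 1.000
te_B = (9 + 4·14 + 19)/6 = 84/6 = 14; σ²_B = ((19−9)/6)² = 2.778
te_C = (1 + 4·2 + 9)/6 = 18/6 = 3; σ²_C = ((9−1)/6)² = 1.778
te_D = (6 + 4·12 + 24)/6 = 78/6 = 13; σ²_D = ((24−6)/6)² = 9.000
te_E = (5 + 4·10 + 27)/6 = 72/6 = 12; σ²_E = ((27−5)/6)² = 13.444

Forward pass:
ES_A = 0; EF_A = 11
ES_B = 0; EF_B = 14
ES_C = max(EF_A=11, EF_B=14) = 14; EF_C = 14+3 = 17
ES_D = 11; EF_D = 11+13 = 24
ES_E = max(EF_C=17, EF_D=24) = 24; EF_E = 24+12 = 36
Expected project duration μ = 36 days. Critical path: A → D → E.

Variance along critical path = 1.000 + 9.000 + 13.444 = 23.444; σ = 4.842 days.
D = μ + z·σ = 36 + 1.036·4.842 = 41.0 days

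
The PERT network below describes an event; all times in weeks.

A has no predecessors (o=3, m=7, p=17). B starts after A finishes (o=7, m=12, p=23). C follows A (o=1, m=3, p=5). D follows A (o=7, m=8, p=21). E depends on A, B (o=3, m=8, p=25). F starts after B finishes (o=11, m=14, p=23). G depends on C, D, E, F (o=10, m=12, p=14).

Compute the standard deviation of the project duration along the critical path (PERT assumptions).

te_A = (3 + 4·7 + 17)/6 = 48/6 = 8; σ²_A = ((17−3)/6)² = 5.444
te_B = (7 + 4·12 + 23)/6 = 78/6 = 13; σ²_B = ((23−7)/6)² = 7.111
te_C = (1 + 4·3 + 5)/6 = 18/6 = 3; σ²_C = ((5−1)/6)² = 0.444
te_D = (7 + 4·8 + 21)/6 = 60/6 = 10; σ²_D = ((21−7)/6)² = 5.444
te_E = (3 + 4·8 + 25)/6 = 60/6 = 10; σ²_E = ((25−3)/6)² = 13.444
te_F = (11 + 4·14 + 23)/6 = 90/6 = 15; σ²_F = ((23−11)/6)² = 4.000
te_G = (10 + 4·12 + 14)/6 = 72/6 = 12; σ²_G = ((14−10)/6)² = 0.444

Forward pass:
ES_A = 0; EF_A = 8
ES_B = 8; EF_B = 8+13 = 21
ES_C = 8; EF_C = 8+3 = 11
ES_D = 8; EF_D = 8+10 = 18
ES_E = max(EF_A=8, EF_B=21) = 21; EF_E = 21+10 = 31
ES_F = 21; EF_F = 21+15 = 36
ES_G = max(EF_C=11, EF_D=18, EF_E=31, EF_F=36) = 36; EF_G = 36+12 = 48
Expected project duration μ = 48 weeks. Critical path: A → B → F → G.

Variance along critical path = 5.444 + 7.111 + 4.000 + 0.444 = 17.000
σ = √17.000 = 4.123 weeks

4.12 weeks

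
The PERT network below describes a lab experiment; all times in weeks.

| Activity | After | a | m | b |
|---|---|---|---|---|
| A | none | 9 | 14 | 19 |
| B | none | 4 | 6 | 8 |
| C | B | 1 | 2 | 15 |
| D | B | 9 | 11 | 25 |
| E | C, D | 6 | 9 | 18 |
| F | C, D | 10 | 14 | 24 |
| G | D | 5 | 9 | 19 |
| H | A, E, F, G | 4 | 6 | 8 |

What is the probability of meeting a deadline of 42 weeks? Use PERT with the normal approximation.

te_A = (9 + 4·14 + 19)/6 = 84/6 = 14; σ²_A = ((19−9)/6)² = 2.778
te_B = (4 + 4·6 + 8)/6 = 36/6 = 6; σ²_B = ((8−4)/6)² = 0.444
te_C = (1 + 4·2 + 15)/6 = 24/6 = 4; σ²_C = ((15−1)/6)² = 5.444
te_D = (9 + 4·11 + 25)/6 = 78/6 = 13; σ²_D = ((25−9)/6)² = 7.111
te_E = (6 + 4·9 + 18)/6 = 60/6 = 10; σ²_E = ((18−6)/6)² = 4.000
te_F = (10 + 4·14 + 24)/6 = 90/6 = 15; σ²_F = ((24−10)/6)² = 5.444
te_G = (5 + 4·9 + 19)/6 = 60/6 = 10; σ²_G = ((19−5)/6)² = 5.444
te_H = (4 + 4·6 + 8)/6 = 36/6 = 6; σ²_H = ((8−4)/6)² = 0.444

Forward pass:
ES_A = 0; EF_A = 14
ES_B = 0; EF_B = 6
ES_C = 6; EF_C = 6+4 = 10
ES_D = 6; EF_D = 6+13 = 19
ES_E = max(EF_C=10, EF_D=19) = 19; EF_E = 19+10 = 29
ES_F = max(EF_C=10, EF_D=19) = 19; EF_F = 19+15 = 34
ES_G = 19; EF_G = 19+10 = 29
ES_H = max(EF_A=14, EF_E=29, EF_F=34, EF_G=29) = 34; EF_H = 34+6 = 40
Expected project duration μ = 40 weeks. Critical path: B → D → F → H.

Variance along critical path = 0.444 + 7.111 + 5.444 + 0.444 = 13.444; σ = √13.444 = 3.667 weeks.
Z = (42 − 40) / 3.667 = 0.545
P(T ≤ 42) = Φ(0.545) ≈ 0.707

0.707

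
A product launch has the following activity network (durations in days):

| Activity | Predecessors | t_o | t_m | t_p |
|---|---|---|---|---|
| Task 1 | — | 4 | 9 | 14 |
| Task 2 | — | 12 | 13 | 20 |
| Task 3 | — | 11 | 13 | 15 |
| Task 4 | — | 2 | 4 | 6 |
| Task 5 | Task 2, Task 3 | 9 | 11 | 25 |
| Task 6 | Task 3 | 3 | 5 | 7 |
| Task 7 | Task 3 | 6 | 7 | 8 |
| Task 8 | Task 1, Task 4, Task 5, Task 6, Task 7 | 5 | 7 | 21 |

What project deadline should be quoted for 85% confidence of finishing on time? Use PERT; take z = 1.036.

40.1 days

te_Task 1 = (4 + 4·9 + 14)/6 = 54/6 = 9; σ²_Task 1 = ((14−4)/6)² = 2.778
te_Task 2 = (12 + 4·13 + 20)/6 = 84/6 = 14; σ²_Task 2 = ((20−12)/6)² = 1.778
te_Task 3 = (11 + 4·13 + 15)/6 = 78/6 = 13; σ²_Task 3 = ((15−11)/6)² = 0.444
te_Task 4 = (2 + 4·4 + 6)/6 = 24/6 = 4; σ²_Task 4 = ((6−2)/6)² = 0.444
te_Task 5 = (9 + 4·11 + 25)/6 = 78/6 = 13; σ²_Task 5 = ((25−9)/6)² = 7.111
te_Task 6 = (3 + 4·5 + 7)/6 = 30/6 = 5; σ²_Task 6 = ((7−3)/6)² = 0.444
te_Task 7 = (6 + 4·7 + 8)/6 = 42/6 = 7; σ²_Task 7 = ((8−6)/6)² = 0.111
te_Task 8 = (5 + 4·7 + 21)/6 = 54/6 = 9; σ²_Task 8 = ((21−5)/6)² = 7.111

Forward pass:
ES_Task 1 = 0; EF_Task 1 = 9
ES_Task 2 = 0; EF_Task 2 = 14
ES_Task 3 = 0; EF_Task 3 = 13
ES_Task 4 = 0; EF_Task 4 = 4
ES_Task 5 = max(EF_Task 2=14, EF_Task 3=13) = 14; EF_Task 5 = 14+13 = 27
ES_Task 6 = 13; EF_Task 6 = 13+5 = 18
ES_Task 7 = 13; EF_Task 7 = 13+7 = 20
ES_Task 8 = max(EF_Task 1=9, EF_Task 4=4, EF_Task 5=27, EF_Task 6=18, EF_Task 7=20) = 27; EF_Task 8 = 27+9 = 36
Expected project duration μ = 36 days. Critical path: Task 2 → Task 5 → Task 8.

Variance along critical path = 1.778 + 7.111 + 7.111 = 16.000; σ = 4.000 days.
D = μ + z·σ = 36 + 1.036·4.000 = 40.1 days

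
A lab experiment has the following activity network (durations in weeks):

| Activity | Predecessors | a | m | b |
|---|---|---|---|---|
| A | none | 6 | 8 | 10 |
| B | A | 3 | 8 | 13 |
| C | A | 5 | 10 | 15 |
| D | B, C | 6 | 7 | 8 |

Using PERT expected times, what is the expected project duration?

te_A = (6 + 4·8 + 10)/6 = 48/6 = 8
te_B = (3 + 4·8 + 13)/6 = 48/6 = 8
te_C = (5 + 4·10 + 15)/6 = 60/6 = 10
te_D = (6 + 4·7 + 8)/6 = 42/6 = 7

Forward pass:
ES_A = 0; EF_A = 8
ES_B = 8; EF_B = 8+8 = 16
ES_C = 8; EF_C = 8+10 = 18
ES_D = max(EF_B=16, EF_C=18) = 18; EF_D = 18+7 = 25
Expected project duration μ = 25 weeks. Critical path: A → C → D.

25 weeks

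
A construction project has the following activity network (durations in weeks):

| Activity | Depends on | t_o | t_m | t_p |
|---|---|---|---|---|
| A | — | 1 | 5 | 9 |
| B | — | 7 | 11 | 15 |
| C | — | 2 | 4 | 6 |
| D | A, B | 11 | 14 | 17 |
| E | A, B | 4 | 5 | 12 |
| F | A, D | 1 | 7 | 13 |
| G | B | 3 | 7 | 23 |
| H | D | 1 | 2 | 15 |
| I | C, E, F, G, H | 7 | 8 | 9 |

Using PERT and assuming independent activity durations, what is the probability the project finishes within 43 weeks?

te_A = (1 + 4·5 + 9)/6 = 30/6 = 5; σ²_A = ((9−1)/6)² = 1.778
te_B = (7 + 4·11 + 15)/6 = 66/6 = 11; σ²_B = ((15−7)/6)² = 1.778
te_C = (2 + 4·4 + 6)/6 = 24/6 = 4; σ²_C = ((6−2)/6)² = 0.444
te_D = (11 + 4·14 + 17)/6 = 84/6 = 14; σ²_D = ((17−11)/6)² = 1.000
te_E = (4 + 4·5 + 12)/6 = 36/6 = 6; σ²_E = ((12−4)/6)² = 1.778
te_F = (1 + 4·7 + 13)/6 = 42/6 = 7; σ²_F = ((13−1)/6)² = 4.000
te_G = (3 + 4·7 + 23)/6 = 54/6 = 9; σ²_G = ((23−3)/6)² = 11.111
te_H = (1 + 4·2 + 15)/6 = 24/6 = 4; σ²_H = ((15−1)/6)² = 5.444
te_I = (7 + 4·8 + 9)/6 = 48/6 = 8; σ²_I = ((9−7)/6)² = 0.111

Forward pass:
ES_A = 0; EF_A = 5
ES_B = 0; EF_B = 11
ES_C = 0; EF_C = 4
ES_D = max(EF_A=5, EF_B=11) = 11; EF_D = 11+14 = 25
ES_E = max(EF_A=5, EF_B=11) = 11; EF_E = 11+6 = 17
ES_F = max(EF_A=5, EF_D=25) = 25; EF_F = 25+7 = 32
ES_G = 11; EF_G = 11+9 = 20
ES_H = 25; EF_H = 25+4 = 29
ES_I = max(EF_C=4, EF_E=17, EF_F=32, EF_G=20, EF_H=29) = 32; EF_I = 32+8 = 40
Expected project duration μ = 40 weeks. Critical path: B → D → F → I.

Variance along critical path = 1.778 + 1.000 + 4.000 + 0.111 = 6.889; σ = √6.889 = 2.625 weeks.
Z = (43 − 40) / 2.625 = 1.143
P(T ≤ 43) = Φ(1.143) ≈ 0.873

0.873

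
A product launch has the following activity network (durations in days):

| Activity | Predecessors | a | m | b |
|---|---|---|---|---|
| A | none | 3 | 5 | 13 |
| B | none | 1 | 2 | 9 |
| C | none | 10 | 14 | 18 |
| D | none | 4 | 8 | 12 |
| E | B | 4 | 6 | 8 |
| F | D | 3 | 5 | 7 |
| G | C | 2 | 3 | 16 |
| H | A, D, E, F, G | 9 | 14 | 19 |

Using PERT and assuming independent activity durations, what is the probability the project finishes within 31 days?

te_A = (3 + 4·5 + 13)/6 = 36/6 = 6; σ²_A = ((13−3)/6)² = 2.778
te_B = (1 + 4·2 + 9)/6 = 18/6 = 3; σ²_B = ((9−1)/6)² = 1.778
te_C = (10 + 4·14 + 18)/6 = 84/6 = 14; σ²_C = ((18−10)/6)² = 1.778
te_D = (4 + 4·8 + 12)/6 = 48/6 = 8; σ²_D = ((12−4)/6)² = 1.778
te_E = (4 + 4·6 + 8)/6 = 36/6 = 6; σ²_E = ((8−4)/6)² = 0.444
te_F = (3 + 4·5 + 7)/6 = 30/6 = 5; σ²_F = ((7−3)/6)² = 0.444
te_G = (2 + 4·3 + 16)/6 = 30/6 = 5; σ²_G = ((16−2)/6)² = 5.444
te_H = (9 + 4·14 + 19)/6 = 84/6 = 14; σ²_H = ((19−9)/6)² = 2.778

Forward pass:
ES_A = 0; EF_A = 6
ES_B = 0; EF_B = 3
ES_C = 0; EF_C = 14
ES_D = 0; EF_D = 8
ES_E = 3; EF_E = 3+6 = 9
ES_F = 8; EF_F = 8+5 = 13
ES_G = 14; EF_G = 14+5 = 19
ES_H = max(EF_A=6, EF_D=8, EF_E=9, EF_F=13, EF_G=19) = 19; EF_H = 19+14 = 33
Expected project duration μ = 33 days. Critical path: C → G → H.

Variance along critical path = 1.778 + 5.444 + 2.778 = 10.000; σ = √10.000 = 3.162 days.
Z = (31 − 33) / 3.162 = -0.632
P(T ≤ 31) = Φ(-0.632) ≈ 0.264

0.264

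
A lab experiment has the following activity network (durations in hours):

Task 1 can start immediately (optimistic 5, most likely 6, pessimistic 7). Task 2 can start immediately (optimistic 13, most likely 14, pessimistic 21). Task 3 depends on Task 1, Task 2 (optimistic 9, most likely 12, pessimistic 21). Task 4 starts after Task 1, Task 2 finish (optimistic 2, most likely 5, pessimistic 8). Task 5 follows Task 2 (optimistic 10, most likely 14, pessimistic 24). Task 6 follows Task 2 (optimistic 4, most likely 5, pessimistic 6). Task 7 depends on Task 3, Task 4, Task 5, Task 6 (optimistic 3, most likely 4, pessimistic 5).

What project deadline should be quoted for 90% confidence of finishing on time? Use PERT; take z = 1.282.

37.5 hours

te_Task 1 = (5 + 4·6 + 7)/6 = 36/6 = 6; σ²_Task 1 = ((7−5)/6)² = 0.111
te_Task 2 = (13 + 4·14 + 21)/6 = 90/6 = 15; σ²_Task 2 = ((21−13)/6)² = 1.778
te_Task 3 = (9 + 4·12 + 21)/6 = 78/6 = 13; σ²_Task 3 = ((21−9)/6)² = 4.000
te_Task 4 = (2 + 4·5 + 8)/6 = 30/6 = 5; σ²_Task 4 = ((8−2)/6)² = 1.000
te_Task 5 = (10 + 4·14 + 24)/6 = 90/6 = 15; σ²_Task 5 = ((24−10)/6)² = 5.444
te_Task 6 = (4 + 4·5 + 6)/6 = 30/6 = 5; σ²_Task 6 = ((6−4)/6)² = 0.111
te_Task 7 = (3 + 4·4 + 5)/6 = 24/6 = 4; σ²_Task 7 = ((5−3)/6)² = 0.111

Forward pass:
ES_Task 1 = 0; EF_Task 1 = 6
ES_Task 2 = 0; EF_Task 2 = 15
ES_Task 3 = max(EF_Task 1=6, EF_Task 2=15) = 15; EF_Task 3 = 15+13 = 28
ES_Task 4 = max(EF_Task 1=6, EF_Task 2=15) = 15; EF_Task 4 = 15+5 = 20
ES_Task 5 = 15; EF_Task 5 = 15+15 = 30
ES_Task 6 = 15; EF_Task 6 = 15+5 = 20
ES_Task 7 = max(EF_Task 3=28, EF_Task 4=20, EF_Task 5=30, EF_Task 6=20) = 30; EF_Task 7 = 30+4 = 34
Expected project duration μ = 34 hours. Critical path: Task 2 → Task 5 → Task 7.

Variance along critical path = 1.778 + 5.444 + 0.111 = 7.333; σ = 2.708 hours.
D = μ + z·σ = 34 + 1.282·2.708 = 37.5 hours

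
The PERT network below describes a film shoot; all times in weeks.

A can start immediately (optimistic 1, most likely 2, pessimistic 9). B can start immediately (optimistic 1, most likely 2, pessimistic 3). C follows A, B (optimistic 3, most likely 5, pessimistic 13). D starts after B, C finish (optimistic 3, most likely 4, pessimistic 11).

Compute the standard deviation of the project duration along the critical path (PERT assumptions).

te_A = (1 + 4·2 + 9)/6 = 18/6 = 3; σ²_A = ((9−1)/6)² = 1.778
te_B = (1 + 4·2 + 3)/6 = 12/6 = 2; σ²_B = ((3−1)/6)² = 0.111
te_C = (3 + 4·5 + 13)/6 = 36/6 = 6; σ²_C = ((13−3)/6)² = 2.778
te_D = (3 + 4·4 + 11)/6 = 30/6 = 5; σ²_D = ((11−3)/6)² = 1.778

Forward pass:
ES_A = 0; EF_A = 3
ES_B = 0; EF_B = 2
ES_C = max(EF_A=3, EF_B=2) = 3; EF_C = 3+6 = 9
ES_D = max(EF_B=2, EF_C=9) = 9; EF_D = 9+5 = 14
Expected project duration μ = 14 weeks. Critical path: A → C → D.

Variance along critical path = 1.778 + 2.778 + 1.778 = 6.333
σ = √6.333 = 2.517 weeks

2.52 weeks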